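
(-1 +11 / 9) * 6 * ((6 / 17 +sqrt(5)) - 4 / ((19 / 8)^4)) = 2013592 / 6646371 +4 * sqrt(5) / 3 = 3.28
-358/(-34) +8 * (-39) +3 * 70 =-91.47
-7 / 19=-0.37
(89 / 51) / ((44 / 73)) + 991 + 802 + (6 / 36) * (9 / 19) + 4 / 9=229776319 / 127908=1796.42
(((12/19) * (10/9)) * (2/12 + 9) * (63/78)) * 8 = 30800/741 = 41.57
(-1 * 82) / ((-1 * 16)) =5.12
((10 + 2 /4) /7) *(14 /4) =21 /4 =5.25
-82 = -82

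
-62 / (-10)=31 / 5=6.20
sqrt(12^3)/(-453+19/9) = -108 * sqrt(3)/2029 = -0.09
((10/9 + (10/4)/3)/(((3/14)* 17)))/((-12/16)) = -980/1377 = -0.71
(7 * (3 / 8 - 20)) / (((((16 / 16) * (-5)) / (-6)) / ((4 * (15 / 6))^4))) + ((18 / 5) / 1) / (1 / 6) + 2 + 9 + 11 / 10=-16484663 / 10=-1648466.30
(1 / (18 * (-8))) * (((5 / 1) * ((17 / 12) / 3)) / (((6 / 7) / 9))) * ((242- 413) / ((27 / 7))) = 7.63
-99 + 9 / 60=-1977 / 20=-98.85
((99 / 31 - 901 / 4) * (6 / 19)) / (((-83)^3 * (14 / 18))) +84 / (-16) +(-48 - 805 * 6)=-46048612400043 / 9429911204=-4883.25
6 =6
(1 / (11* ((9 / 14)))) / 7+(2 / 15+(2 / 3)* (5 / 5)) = 406 / 495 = 0.82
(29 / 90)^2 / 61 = 841 / 494100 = 0.00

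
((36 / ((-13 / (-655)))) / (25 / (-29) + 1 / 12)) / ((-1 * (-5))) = -1641168 / 3523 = -465.84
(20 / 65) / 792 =1 / 2574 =0.00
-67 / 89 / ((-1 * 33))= 67 / 2937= 0.02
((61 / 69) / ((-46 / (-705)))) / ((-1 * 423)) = -305 / 9522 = -0.03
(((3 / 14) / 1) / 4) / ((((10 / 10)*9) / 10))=0.06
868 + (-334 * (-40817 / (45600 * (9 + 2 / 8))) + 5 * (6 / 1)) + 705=344889139 / 210900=1635.32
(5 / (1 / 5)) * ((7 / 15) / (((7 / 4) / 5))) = 100 / 3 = 33.33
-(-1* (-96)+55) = -151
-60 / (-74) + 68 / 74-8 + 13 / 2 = 17 / 74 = 0.23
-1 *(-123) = 123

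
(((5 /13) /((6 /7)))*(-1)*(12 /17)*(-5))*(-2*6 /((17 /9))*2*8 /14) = -43200 /3757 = -11.50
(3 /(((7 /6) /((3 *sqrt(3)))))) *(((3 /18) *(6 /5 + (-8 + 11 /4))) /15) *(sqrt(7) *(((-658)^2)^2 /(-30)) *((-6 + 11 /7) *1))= -1200782141118 *sqrt(21) /125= -44021400438.60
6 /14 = 3 /7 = 0.43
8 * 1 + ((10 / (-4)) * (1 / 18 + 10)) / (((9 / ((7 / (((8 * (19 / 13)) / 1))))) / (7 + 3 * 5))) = -708913 / 24624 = -28.79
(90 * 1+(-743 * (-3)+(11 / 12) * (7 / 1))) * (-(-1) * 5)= 11627.08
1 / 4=0.25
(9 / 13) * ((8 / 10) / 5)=36 / 325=0.11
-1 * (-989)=989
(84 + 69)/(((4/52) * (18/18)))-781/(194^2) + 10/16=149761491/75272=1989.60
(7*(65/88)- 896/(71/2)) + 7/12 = -365239/18744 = -19.49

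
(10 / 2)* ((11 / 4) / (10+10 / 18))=99 / 76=1.30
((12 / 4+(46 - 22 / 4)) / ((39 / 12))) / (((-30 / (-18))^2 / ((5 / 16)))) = 783 / 520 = 1.51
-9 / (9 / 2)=-2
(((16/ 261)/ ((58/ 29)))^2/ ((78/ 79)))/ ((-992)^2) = 79/ 81699422688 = 0.00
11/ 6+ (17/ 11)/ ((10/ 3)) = 379/ 165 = 2.30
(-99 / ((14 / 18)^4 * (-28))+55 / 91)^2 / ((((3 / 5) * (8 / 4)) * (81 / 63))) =402504286697645 / 5892272279712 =68.31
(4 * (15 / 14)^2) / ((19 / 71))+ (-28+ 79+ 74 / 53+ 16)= 4221550 / 49343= 85.56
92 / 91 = 1.01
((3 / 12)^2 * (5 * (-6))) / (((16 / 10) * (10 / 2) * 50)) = -3 / 640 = -0.00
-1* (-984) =984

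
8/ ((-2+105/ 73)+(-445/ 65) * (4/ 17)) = -129064/ 35049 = -3.68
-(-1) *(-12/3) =-4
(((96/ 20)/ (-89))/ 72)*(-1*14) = 14/ 1335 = 0.01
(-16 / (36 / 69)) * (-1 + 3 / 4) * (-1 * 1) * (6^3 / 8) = -207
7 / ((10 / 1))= 7 / 10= 0.70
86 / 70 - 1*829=-28972 / 35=-827.77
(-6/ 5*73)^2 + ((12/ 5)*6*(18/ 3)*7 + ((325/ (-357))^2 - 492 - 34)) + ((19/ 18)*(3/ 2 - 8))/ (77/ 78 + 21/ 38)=16097778213847/ 2077418700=7748.93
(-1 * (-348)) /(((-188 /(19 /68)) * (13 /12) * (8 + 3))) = -4959 /114257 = -0.04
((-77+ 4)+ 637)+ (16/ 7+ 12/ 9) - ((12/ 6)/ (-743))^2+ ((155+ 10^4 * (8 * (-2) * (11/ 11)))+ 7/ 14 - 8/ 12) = -3693018457361/ 23186058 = -159277.55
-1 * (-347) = 347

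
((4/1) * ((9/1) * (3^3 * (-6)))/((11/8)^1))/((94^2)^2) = -2916/53676491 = -0.00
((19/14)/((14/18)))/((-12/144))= -1026/49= -20.94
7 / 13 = 0.54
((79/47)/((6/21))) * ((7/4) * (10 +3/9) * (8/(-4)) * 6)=-120001/94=-1276.61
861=861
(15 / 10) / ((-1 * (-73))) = 3 / 146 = 0.02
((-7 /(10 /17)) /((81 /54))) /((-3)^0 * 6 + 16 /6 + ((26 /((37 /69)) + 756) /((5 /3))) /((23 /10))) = -14467 /398510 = -0.04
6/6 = 1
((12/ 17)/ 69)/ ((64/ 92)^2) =23/ 1088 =0.02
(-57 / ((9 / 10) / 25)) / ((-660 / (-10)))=-2375 / 99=-23.99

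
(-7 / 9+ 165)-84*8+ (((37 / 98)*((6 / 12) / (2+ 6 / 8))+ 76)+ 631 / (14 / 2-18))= -2372492 / 4851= -489.07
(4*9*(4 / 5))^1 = 144 / 5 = 28.80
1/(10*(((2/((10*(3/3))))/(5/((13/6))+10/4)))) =2.40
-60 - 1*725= -785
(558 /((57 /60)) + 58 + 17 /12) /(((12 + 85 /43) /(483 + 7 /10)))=30671808797 /1370280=22383.61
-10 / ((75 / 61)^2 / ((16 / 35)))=-119072 / 39375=-3.02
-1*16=-16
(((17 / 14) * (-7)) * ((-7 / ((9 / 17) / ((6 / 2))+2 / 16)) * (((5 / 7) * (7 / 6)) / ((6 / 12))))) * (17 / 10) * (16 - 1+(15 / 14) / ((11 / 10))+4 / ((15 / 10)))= 42310756 / 4059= 10423.94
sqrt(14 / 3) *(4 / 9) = 4 *sqrt(42) / 27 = 0.96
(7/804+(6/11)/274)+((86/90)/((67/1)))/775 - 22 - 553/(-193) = -19.12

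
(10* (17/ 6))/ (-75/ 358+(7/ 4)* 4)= 1790/ 429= 4.17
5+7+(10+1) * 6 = 78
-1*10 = -10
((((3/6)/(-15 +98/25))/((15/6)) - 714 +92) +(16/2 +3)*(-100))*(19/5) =-9062981/1385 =-6543.67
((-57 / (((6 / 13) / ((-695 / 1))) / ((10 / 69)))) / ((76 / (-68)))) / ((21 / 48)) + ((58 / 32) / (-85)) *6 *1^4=-8355610021 / 328440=-25440.29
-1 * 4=-4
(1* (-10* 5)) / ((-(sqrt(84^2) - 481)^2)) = 50 / 157609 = 0.00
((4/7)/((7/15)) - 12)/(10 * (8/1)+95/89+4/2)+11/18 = 3138971/6520626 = 0.48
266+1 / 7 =1863 / 7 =266.14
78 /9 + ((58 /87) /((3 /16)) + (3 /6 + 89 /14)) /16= 587 /63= 9.32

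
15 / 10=3 / 2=1.50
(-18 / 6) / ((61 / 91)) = -273 / 61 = -4.48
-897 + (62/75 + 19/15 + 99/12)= -265997/300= -886.66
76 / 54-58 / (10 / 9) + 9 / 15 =-6776 / 135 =-50.19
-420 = -420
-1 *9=-9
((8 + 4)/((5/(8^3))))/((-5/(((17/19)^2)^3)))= -126.09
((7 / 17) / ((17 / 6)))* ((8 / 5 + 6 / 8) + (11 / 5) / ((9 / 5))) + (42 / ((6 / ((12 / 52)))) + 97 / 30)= 5.37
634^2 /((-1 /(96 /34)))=-19293888 /17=-1134934.59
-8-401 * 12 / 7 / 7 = -5204 / 49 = -106.20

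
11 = 11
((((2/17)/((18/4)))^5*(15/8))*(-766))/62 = -245120/866358405261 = -0.00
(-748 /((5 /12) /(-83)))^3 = 413506945743040512 /125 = 3308055565944324.10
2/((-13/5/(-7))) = 70/13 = 5.38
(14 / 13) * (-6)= -84 / 13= -6.46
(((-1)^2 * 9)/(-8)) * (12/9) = -3/2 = -1.50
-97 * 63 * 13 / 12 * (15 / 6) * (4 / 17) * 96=-6355440 / 17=-373849.41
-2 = -2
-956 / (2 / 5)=-2390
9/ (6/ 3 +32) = 9/ 34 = 0.26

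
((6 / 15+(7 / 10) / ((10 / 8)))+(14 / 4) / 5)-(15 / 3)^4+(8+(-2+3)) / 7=-217719 / 350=-622.05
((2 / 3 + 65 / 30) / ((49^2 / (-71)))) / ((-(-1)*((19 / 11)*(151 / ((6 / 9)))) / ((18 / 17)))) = -0.00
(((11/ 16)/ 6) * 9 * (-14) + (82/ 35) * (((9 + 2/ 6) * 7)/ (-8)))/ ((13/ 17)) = -136969/ 3120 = -43.90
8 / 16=1 / 2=0.50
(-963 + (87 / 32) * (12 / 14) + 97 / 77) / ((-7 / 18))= 10637937 / 4312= 2467.05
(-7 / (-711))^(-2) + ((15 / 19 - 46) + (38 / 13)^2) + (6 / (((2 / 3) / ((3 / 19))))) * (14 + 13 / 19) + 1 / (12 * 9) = 3325765808557 / 322859628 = 10300.97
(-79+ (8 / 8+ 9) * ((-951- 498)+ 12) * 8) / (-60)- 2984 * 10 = -1675361 / 60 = -27922.68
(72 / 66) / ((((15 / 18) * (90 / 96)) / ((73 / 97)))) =28032 / 26675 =1.05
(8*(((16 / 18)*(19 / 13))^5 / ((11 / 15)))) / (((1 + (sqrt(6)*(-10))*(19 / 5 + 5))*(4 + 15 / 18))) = -51927559700480*sqrt(6) / 3282404088221271- 6490944962560 / 36106444970433981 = -0.04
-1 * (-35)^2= -1225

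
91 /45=2.02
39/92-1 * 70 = -6401/92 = -69.58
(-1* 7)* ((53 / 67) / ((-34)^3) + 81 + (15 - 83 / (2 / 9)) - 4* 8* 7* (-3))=-7272045361 / 2633368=-2761.50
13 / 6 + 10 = 73 / 6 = 12.17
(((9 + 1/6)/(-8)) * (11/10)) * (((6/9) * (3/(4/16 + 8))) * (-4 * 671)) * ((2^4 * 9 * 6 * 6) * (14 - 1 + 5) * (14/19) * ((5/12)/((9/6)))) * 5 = 1488009600/19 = 78316294.74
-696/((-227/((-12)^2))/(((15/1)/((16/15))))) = 1409400/227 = 6208.81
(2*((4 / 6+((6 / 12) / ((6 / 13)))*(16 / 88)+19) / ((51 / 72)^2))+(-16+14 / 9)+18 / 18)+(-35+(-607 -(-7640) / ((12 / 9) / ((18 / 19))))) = 2637675793 / 543609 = 4852.16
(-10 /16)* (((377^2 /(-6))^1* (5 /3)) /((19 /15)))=17766125 /912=19480.40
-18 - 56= -74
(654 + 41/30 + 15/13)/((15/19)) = 4864817/5850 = 831.59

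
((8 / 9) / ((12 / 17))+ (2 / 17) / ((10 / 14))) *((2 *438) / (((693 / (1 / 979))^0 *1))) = 954256 / 765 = 1247.39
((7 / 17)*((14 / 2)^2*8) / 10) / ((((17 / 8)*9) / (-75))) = -54880 / 867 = -63.30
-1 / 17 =-0.06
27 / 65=0.42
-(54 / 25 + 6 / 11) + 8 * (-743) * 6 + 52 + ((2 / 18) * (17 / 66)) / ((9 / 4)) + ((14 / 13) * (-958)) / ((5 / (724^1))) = -160717373066 / 868725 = -185003.74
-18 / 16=-9 / 8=-1.12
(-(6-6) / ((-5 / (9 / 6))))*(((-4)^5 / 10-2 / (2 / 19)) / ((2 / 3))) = 0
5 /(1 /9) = 45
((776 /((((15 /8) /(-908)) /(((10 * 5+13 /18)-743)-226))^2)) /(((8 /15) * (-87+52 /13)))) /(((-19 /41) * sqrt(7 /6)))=14333109872194957568 * sqrt(42) /13412385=6925626462667.55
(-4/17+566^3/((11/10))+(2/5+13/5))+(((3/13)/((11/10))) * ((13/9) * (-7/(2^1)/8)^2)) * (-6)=1972777905403/11968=164837726.05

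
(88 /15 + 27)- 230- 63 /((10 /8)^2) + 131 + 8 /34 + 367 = 332497 /1275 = 260.78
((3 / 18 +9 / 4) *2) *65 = 1885 / 6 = 314.17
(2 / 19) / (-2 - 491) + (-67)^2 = 42048461 / 9367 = 4489.00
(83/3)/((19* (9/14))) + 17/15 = 8717/2565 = 3.40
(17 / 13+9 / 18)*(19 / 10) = 893 / 260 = 3.43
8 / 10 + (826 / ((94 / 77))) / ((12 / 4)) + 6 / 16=226.71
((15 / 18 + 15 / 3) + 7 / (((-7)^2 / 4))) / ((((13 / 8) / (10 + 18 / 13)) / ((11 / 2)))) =875864 / 3549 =246.79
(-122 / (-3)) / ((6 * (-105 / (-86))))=5.55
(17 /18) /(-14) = -17 /252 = -0.07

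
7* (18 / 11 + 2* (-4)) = -44.55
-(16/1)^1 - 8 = -24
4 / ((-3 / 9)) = -12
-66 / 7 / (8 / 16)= -132 / 7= -18.86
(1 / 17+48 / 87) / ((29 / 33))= 9933 / 14297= 0.69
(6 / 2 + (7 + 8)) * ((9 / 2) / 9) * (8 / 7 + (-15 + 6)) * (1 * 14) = -990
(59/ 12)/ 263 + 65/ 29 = 206851/ 91524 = 2.26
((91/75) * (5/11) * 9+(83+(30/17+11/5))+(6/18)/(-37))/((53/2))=19079696/5500605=3.47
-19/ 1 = -19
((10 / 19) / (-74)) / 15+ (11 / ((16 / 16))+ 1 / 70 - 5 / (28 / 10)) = 681172 / 73815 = 9.23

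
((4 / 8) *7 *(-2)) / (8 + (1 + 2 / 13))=-13 / 17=-0.76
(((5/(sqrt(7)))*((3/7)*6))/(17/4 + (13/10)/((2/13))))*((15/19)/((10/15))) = 20250*sqrt(7)/118237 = 0.45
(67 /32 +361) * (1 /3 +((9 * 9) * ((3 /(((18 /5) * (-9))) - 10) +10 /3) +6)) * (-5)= 62878155 /64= 982471.17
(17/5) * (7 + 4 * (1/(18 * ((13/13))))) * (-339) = -24973/3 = -8324.33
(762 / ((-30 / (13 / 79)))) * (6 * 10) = -19812 / 79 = -250.78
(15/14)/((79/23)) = 345/1106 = 0.31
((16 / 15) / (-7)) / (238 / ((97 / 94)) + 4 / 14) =-776 / 1175985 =-0.00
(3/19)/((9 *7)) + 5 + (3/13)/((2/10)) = 31933/5187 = 6.16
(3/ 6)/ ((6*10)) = 1/ 120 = 0.01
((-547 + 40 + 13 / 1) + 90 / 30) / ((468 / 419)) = -205729 / 468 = -439.59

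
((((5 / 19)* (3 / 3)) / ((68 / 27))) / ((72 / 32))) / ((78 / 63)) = 315 / 8398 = 0.04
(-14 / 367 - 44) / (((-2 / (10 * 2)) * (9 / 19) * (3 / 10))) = 30707800 / 9909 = 3098.98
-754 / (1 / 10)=-7540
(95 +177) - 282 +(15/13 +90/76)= -3785/494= -7.66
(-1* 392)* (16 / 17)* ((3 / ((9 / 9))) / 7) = -2688 / 17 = -158.12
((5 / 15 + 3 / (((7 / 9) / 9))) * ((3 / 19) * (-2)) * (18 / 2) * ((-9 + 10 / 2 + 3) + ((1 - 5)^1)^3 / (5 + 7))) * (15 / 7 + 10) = 375360 / 49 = 7660.41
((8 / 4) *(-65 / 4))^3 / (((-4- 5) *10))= 54925 / 144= 381.42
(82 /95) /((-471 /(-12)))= 328 /14915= 0.02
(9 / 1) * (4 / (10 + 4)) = 18 / 7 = 2.57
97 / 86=1.13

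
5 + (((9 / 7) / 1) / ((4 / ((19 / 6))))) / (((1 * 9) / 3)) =299 / 56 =5.34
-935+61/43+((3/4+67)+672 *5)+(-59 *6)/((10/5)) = 398553/172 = 2317.17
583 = 583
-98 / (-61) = 98 / 61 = 1.61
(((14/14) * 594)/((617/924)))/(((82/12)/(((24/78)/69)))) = 4390848/7563803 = 0.58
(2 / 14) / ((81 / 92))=92 / 567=0.16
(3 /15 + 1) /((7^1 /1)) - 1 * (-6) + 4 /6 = 6.84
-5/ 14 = -0.36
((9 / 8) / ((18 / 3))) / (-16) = -3 / 256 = -0.01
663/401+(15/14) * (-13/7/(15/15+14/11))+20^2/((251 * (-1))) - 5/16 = -445160747/394551920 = -1.13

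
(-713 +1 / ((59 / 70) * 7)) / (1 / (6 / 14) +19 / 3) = -126171 / 1534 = -82.25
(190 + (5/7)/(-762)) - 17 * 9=37.00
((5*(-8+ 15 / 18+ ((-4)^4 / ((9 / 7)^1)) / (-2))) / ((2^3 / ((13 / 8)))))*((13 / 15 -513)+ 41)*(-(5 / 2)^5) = -551513096875 / 110592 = -4986916.75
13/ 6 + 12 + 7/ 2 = 53/ 3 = 17.67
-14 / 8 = -7 / 4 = -1.75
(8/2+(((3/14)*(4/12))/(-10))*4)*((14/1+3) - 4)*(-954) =-1723878/35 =-49253.66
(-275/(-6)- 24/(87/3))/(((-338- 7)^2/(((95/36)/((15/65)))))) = 0.00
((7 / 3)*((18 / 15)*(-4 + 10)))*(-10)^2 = 1680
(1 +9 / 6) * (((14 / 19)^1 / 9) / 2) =35 / 342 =0.10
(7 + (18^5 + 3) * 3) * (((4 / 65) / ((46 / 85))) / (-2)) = -96368240 / 299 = -322301.81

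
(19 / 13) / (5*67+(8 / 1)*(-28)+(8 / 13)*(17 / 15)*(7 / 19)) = 5415 / 412207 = 0.01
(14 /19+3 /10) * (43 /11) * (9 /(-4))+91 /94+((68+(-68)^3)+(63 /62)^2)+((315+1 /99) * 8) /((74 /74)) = -1059783677993927 /3398365080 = -311851.04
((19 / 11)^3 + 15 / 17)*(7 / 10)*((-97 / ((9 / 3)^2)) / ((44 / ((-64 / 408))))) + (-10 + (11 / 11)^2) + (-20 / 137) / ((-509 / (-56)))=-352668535749379 / 39832787679795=-8.85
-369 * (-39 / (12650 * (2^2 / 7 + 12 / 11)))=100737 / 147200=0.68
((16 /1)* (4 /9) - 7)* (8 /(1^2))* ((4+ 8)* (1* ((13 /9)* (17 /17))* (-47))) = -19552 /27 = -724.15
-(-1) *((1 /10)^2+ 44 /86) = 2243 /4300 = 0.52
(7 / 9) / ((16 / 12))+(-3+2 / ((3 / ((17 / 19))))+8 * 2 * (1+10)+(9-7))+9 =42221 / 228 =185.18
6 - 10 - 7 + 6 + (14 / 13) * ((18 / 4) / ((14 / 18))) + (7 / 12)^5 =4199803 / 3234816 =1.30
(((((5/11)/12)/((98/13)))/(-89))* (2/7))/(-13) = 5/4029564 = 0.00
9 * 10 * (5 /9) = 50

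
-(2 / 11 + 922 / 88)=-469 / 44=-10.66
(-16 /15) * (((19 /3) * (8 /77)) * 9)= -2432 /385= -6.32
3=3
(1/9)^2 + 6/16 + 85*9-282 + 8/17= 5330179/11016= 483.86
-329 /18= -18.28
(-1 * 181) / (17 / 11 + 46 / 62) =-61721 / 780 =-79.13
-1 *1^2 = -1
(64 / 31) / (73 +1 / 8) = 512 / 18135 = 0.03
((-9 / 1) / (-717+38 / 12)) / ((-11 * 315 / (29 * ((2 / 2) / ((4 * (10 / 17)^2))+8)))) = -303543 / 329791000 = -0.00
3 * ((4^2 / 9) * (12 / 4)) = 16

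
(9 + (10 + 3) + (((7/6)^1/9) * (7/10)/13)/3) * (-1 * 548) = -63481553/5265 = -12057.28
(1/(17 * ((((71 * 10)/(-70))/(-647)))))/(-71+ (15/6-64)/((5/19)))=-45290/3677729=-0.01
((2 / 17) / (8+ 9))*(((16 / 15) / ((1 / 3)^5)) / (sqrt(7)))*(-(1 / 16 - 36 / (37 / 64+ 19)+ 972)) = -630213858*sqrt(7) / 2534819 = -657.79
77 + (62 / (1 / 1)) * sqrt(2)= 164.68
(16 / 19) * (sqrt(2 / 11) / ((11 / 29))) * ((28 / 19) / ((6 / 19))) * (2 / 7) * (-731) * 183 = -168848.63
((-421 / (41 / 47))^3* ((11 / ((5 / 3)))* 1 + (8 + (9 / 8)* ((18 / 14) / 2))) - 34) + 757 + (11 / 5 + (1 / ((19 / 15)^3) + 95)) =-455972193785110024469 / 264728317840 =-1722415635.42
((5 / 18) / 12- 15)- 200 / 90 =-3715 / 216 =-17.20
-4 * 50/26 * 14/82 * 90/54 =-3500/1599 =-2.19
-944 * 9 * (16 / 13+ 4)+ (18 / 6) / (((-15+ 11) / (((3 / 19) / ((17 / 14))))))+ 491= -369089689 / 8398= -43949.71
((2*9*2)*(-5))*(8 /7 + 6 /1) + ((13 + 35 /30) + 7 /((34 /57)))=-449753 /357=-1259.81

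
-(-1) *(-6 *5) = -30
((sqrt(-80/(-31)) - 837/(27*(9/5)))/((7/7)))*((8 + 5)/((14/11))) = -159.50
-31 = -31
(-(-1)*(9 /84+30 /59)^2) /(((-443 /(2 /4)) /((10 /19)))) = -5171445 /22970868368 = -0.00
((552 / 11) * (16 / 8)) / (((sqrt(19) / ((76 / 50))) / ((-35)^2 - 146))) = 2382432 * sqrt(19) / 275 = 37762.84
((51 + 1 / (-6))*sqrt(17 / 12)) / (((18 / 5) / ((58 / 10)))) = 8845*sqrt(51) / 648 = 97.48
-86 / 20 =-43 / 10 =-4.30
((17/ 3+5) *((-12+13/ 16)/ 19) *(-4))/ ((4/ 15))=1790/ 19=94.21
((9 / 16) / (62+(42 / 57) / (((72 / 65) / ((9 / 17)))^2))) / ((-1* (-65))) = 98838 / 710041735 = 0.00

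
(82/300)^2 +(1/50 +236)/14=16.93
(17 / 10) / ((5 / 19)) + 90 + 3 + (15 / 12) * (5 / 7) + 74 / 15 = 221101 / 2100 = 105.29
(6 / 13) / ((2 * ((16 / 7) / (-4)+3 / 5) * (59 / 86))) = 9030 / 767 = 11.77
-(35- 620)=585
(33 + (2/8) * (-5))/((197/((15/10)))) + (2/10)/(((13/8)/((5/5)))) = 37373/102440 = 0.36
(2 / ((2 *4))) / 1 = 1 / 4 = 0.25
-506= -506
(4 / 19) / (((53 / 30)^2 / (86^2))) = 26625600 / 53371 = 498.88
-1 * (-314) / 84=157 / 42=3.74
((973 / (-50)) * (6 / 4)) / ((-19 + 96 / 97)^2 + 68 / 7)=-64084699 / 733462500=-0.09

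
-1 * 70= -70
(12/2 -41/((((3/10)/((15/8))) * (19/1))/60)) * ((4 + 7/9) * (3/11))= -218741/209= -1046.61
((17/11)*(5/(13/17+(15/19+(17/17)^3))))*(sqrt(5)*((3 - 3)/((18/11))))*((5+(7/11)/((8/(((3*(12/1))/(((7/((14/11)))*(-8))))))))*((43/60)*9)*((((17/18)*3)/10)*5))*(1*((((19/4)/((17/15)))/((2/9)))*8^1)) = 0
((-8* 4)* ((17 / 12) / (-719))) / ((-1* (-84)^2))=-17 / 1902474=-0.00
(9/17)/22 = 9/374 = 0.02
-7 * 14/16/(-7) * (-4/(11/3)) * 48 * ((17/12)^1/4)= -16.23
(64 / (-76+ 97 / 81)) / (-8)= 648 / 6059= 0.11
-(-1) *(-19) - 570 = -589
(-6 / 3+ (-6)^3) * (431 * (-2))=187916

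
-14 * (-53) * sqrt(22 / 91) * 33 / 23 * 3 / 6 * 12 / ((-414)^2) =583 * sqrt(2002) / 1423539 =0.02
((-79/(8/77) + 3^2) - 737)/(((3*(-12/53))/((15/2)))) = 1051785/64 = 16434.14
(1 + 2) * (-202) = -606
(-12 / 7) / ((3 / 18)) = -72 / 7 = -10.29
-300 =-300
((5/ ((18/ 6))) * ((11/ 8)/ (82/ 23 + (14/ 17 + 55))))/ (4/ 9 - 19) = -5865/ 2820296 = -0.00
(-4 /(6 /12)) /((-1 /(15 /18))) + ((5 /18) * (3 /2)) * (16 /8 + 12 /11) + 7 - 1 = 307 /22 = 13.95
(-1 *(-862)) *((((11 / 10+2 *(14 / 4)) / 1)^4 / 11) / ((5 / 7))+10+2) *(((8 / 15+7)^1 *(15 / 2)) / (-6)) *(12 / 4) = -14996970970041 / 1100000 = -13633609.97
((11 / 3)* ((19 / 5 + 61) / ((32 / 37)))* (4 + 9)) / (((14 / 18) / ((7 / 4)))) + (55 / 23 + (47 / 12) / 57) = 5058257269 / 629280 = 8038.17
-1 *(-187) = 187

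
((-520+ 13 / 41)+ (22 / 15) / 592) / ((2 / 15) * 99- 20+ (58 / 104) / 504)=103306070868 / 1351536259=76.44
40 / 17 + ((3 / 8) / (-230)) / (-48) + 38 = 20195857 / 500480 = 40.35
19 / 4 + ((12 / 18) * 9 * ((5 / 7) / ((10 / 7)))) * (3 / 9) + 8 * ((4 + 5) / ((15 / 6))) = 691 / 20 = 34.55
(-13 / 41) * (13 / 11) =-169 / 451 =-0.37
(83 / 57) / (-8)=-83 / 456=-0.18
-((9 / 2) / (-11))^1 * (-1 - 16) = -153 / 22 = -6.95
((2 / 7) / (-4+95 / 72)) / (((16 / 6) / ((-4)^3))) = 3456 / 1351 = 2.56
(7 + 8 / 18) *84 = 1876 / 3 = 625.33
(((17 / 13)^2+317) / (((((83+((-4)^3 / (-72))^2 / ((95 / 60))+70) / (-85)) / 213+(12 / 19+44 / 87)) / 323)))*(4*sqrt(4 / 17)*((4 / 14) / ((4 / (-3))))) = -661547770874712*sqrt(17) / 71938938617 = -37915.92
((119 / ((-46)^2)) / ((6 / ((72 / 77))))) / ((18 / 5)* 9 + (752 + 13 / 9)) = 2295 / 205777297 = 0.00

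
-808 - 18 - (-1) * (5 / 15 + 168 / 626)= -775049 / 939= -825.40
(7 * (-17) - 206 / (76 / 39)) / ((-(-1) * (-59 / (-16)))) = -68312 / 1121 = -60.94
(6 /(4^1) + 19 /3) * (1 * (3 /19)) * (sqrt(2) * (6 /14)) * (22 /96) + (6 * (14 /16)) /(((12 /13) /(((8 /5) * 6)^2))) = 517 * sqrt(2) /4256 + 13104 /25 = 524.33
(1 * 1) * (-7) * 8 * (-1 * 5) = 280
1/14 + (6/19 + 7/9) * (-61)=-159527/2394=-66.64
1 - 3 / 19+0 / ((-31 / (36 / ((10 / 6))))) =16 / 19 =0.84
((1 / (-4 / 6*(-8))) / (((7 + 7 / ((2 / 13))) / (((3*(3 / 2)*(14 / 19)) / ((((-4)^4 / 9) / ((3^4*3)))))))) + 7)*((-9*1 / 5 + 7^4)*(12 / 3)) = 4143427397 / 60800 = 68148.48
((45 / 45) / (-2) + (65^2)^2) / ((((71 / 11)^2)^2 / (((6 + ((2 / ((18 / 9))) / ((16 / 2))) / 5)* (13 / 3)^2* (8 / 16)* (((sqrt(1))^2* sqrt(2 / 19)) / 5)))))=21289129212597961* sqrt(38) / 3476317960800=37751.15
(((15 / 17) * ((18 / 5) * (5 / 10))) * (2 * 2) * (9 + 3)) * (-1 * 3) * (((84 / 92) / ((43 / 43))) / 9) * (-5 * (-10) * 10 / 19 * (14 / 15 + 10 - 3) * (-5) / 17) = 10584000 / 7429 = 1424.69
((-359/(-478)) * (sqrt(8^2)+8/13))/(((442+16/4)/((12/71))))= 120624/49193131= 0.00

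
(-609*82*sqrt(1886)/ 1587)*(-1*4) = 66584*sqrt(1886)/ 529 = 5466.19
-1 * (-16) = 16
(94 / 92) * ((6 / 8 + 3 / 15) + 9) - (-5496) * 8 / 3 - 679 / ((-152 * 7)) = 14666.80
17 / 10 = 1.70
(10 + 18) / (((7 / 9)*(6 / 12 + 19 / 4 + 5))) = 144 / 41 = 3.51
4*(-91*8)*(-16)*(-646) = -30098432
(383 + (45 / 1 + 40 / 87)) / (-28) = -9319 / 609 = -15.30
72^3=373248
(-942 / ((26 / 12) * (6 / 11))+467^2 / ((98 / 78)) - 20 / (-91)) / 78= 8466425 / 3822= 2215.18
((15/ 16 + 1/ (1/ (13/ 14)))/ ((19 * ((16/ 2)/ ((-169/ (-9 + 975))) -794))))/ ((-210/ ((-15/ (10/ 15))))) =-5577/ 445042304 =-0.00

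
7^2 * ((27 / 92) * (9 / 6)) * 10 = 215.71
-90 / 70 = -9 / 7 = -1.29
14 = 14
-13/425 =-0.03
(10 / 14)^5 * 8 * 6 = 150000 / 16807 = 8.92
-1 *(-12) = 12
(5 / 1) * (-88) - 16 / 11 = -441.45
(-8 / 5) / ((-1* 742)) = 0.00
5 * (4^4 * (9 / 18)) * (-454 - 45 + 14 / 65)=-4149888 / 13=-319222.15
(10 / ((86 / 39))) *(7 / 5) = 273 / 43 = 6.35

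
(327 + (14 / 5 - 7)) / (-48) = -269 / 40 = -6.72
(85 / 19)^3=614125 / 6859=89.54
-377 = -377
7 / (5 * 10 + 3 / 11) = 0.14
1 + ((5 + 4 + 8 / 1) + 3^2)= 27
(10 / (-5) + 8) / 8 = 3 / 4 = 0.75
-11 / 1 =-11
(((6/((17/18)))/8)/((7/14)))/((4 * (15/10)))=9/34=0.26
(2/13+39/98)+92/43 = 147437/54782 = 2.69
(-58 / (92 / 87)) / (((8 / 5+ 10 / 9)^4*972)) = -42575625 / 40762155904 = -0.00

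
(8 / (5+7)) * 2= 4 / 3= 1.33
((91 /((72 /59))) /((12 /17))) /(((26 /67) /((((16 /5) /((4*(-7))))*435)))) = -1948829 /144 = -13533.53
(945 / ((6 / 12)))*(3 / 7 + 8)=15930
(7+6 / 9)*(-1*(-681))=5221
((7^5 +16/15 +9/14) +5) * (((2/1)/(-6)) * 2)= -3530879/315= -11209.14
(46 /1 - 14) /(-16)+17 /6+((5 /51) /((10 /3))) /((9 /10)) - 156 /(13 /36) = -131927 /306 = -431.13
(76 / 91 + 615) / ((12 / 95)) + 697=6085019 / 1092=5572.36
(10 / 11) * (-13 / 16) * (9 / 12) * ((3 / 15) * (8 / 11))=-39 / 484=-0.08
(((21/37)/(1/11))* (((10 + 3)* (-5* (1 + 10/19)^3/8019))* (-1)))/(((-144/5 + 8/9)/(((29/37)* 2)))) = -1609064275/159216348276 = -0.01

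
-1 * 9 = -9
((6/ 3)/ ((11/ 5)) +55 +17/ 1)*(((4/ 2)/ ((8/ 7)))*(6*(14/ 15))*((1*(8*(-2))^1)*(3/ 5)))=-1886304/ 275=-6859.29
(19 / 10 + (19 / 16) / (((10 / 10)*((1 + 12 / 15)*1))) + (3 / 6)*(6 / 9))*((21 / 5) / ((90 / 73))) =1064413 / 108000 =9.86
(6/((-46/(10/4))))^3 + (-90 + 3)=-87.03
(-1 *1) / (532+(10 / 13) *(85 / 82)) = -533 / 283981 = -0.00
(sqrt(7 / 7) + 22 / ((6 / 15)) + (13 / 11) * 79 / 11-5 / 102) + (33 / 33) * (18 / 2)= 73.44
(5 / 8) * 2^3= 5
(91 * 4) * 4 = 1456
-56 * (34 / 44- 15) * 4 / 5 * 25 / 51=175280 / 561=312.44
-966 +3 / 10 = -9657 / 10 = -965.70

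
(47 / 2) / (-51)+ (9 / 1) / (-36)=-145 / 204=-0.71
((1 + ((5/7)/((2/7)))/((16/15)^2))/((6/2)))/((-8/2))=-1637/6144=-0.27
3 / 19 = 0.16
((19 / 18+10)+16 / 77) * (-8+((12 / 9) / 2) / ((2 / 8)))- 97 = -326551 / 2079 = -157.07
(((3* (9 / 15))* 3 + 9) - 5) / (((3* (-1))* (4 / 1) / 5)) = -47 / 12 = -3.92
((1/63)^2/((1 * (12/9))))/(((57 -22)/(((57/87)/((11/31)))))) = 589/59085180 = 0.00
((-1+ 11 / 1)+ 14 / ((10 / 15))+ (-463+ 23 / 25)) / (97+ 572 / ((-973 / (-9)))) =-10486021 / 2488225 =-4.21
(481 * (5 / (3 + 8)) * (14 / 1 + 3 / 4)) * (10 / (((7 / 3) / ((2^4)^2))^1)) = 272438400 / 77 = 3538161.04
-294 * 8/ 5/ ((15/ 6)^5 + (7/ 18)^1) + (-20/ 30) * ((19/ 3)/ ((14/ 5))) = -56087263/ 8894655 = -6.31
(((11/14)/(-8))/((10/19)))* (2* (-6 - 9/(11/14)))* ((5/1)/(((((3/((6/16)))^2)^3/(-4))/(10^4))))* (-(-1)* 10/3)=-59375/3584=-16.57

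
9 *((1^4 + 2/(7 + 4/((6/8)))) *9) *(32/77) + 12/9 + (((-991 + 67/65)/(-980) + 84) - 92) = 650699927/19444425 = 33.46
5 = 5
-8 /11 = -0.73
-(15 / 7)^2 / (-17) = 225 / 833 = 0.27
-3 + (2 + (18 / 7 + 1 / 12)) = 139 / 84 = 1.65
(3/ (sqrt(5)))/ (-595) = -0.00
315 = 315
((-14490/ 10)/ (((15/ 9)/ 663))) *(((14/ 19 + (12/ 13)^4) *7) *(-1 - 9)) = 2463881043204/ 41743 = 59025011.22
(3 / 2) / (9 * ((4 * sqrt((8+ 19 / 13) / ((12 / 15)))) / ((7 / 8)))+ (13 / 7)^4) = 0.01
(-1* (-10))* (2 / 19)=20 / 19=1.05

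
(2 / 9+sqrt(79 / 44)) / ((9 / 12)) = 8 / 27+2 * sqrt(869) / 33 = 2.08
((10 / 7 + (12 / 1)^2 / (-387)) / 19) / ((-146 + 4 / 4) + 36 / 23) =-7314 / 18866981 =-0.00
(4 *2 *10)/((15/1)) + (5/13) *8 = 328/39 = 8.41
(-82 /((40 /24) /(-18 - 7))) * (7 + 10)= 20910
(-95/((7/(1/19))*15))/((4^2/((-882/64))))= 21/512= 0.04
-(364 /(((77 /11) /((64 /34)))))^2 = -2768896 /289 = -9580.96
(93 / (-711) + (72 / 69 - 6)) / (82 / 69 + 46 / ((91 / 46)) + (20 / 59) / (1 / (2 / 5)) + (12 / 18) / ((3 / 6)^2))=-148887739 / 797317138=-0.19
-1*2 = -2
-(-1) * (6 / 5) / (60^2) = 1 / 3000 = 0.00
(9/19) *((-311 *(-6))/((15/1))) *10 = 11196/19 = 589.26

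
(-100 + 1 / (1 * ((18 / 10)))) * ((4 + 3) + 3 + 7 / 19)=-176315 / 171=-1031.08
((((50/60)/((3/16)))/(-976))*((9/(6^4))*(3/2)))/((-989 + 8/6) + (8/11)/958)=0.00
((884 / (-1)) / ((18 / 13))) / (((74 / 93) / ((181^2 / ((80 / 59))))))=-172149783637 / 8880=-19386236.90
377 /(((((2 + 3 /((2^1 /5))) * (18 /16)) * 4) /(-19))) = -1508 /9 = -167.56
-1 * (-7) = 7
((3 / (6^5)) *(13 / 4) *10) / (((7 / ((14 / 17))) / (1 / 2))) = 65 / 88128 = 0.00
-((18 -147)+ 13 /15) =1922 /15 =128.13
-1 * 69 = -69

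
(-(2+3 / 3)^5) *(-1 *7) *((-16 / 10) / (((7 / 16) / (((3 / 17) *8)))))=-8782.31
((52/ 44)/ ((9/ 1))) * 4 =52/ 99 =0.53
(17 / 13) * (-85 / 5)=-289 / 13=-22.23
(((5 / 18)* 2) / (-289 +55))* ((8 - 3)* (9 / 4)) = -0.03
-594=-594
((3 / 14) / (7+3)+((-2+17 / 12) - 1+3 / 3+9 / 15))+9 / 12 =331 / 420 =0.79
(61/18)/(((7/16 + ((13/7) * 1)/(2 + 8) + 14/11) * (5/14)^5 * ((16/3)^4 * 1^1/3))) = 710482311/622880000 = 1.14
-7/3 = -2.33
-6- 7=-13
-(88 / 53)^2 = -7744 / 2809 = -2.76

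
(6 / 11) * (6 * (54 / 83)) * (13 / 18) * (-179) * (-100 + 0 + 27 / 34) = 423844434 / 15521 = 27307.80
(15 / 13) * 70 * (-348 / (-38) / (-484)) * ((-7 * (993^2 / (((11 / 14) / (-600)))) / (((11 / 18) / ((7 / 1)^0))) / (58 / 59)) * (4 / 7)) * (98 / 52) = -14440023225.31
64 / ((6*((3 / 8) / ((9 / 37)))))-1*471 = -17171 / 37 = -464.08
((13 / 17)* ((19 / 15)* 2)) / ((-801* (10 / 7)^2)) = -12103 / 10212750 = -0.00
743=743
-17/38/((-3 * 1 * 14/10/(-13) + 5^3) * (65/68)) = -289/77387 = -0.00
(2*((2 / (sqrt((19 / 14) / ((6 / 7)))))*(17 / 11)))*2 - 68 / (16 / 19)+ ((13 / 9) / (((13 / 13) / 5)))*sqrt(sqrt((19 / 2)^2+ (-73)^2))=-323 / 4+ 272*sqrt(57) / 209+ 65*sqrt(2)*21677^(1 / 4) / 18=-8.96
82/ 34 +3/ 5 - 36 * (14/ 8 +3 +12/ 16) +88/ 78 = -642646/ 3315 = -193.86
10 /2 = 5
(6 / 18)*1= 0.33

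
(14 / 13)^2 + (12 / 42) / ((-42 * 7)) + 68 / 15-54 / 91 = 1477787 / 289835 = 5.10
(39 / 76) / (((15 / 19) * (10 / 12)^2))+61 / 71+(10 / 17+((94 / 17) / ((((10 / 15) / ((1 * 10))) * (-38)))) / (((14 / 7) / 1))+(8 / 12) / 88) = 491774627 / 378394500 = 1.30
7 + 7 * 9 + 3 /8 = 563 /8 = 70.38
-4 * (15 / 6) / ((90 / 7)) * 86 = -602 / 9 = -66.89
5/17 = 0.29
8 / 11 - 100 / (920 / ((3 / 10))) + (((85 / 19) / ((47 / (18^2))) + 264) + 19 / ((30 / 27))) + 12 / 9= 4256066719 / 13555740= 313.97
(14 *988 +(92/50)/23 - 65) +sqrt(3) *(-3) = 344177/25 - 3 *sqrt(3) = 13761.88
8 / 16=0.50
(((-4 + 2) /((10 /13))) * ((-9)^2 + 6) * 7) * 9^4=-51943437 /5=-10388687.40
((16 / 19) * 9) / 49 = 144 / 931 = 0.15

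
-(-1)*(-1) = -1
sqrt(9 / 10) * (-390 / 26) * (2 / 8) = -9 * sqrt(10) / 8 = -3.56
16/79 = 0.20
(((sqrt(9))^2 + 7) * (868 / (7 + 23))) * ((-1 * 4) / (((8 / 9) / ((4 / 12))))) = -3472 / 5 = -694.40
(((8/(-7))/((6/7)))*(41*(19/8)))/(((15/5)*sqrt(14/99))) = -779*sqrt(154)/84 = -115.08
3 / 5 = 0.60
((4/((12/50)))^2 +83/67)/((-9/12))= -672988/1809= -372.02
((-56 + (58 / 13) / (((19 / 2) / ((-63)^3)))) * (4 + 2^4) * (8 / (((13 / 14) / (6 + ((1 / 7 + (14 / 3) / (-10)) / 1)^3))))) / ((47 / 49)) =-12826887545898496 / 101868975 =-125915545.39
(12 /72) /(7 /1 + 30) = 1 /222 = 0.00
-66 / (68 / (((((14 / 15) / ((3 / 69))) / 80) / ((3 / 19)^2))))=-639331 / 61200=-10.45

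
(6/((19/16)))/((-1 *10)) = -48/95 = -0.51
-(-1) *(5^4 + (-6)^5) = -7151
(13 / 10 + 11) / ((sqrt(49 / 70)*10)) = 123*sqrt(70) / 700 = 1.47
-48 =-48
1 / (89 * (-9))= -1 / 801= -0.00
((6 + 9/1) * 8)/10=12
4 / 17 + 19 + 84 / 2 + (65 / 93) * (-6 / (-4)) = 65647 / 1054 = 62.28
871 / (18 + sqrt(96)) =2613 / 38-871 * sqrt(6) / 57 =31.33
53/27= 1.96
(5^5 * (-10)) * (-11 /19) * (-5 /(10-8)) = -859375 /19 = -45230.26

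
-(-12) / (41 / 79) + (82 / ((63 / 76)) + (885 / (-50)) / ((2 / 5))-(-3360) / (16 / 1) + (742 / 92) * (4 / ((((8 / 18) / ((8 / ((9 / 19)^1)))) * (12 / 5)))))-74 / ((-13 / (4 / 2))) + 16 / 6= 2510465743 / 3089268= 812.64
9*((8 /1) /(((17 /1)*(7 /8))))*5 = 24.20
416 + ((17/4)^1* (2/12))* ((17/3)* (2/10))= 150049/360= 416.80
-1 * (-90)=90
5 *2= 10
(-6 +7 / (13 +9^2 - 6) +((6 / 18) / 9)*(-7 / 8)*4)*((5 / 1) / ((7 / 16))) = -143750 / 2079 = -69.14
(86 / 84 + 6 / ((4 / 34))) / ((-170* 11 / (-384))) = 13984 / 1309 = 10.68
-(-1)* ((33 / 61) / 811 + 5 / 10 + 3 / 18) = 0.67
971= 971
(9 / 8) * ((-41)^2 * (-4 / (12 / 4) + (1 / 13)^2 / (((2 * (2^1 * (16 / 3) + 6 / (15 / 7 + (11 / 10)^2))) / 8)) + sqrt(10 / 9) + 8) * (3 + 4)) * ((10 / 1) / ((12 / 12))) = 176505 * sqrt(10) / 4 + 13084492684515 / 14821976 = 1022315.99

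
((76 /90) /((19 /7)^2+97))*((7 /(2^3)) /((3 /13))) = 84721 /2761560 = 0.03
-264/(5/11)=-2904/5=-580.80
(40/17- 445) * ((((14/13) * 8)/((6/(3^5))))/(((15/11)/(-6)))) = 150186960/221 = 679579.00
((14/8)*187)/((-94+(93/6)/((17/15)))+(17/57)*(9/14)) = -2959649/724712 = -4.08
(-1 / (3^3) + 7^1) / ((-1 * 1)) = -188 / 27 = -6.96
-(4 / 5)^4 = -256 / 625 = -0.41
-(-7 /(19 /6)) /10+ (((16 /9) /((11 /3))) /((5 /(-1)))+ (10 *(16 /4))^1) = 125789 /3135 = 40.12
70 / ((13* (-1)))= -70 / 13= -5.38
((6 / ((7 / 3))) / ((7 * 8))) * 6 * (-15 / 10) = -81 / 196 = -0.41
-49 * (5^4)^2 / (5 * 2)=-3828125 / 2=-1914062.50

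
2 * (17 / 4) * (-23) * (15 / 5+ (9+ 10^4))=-1957346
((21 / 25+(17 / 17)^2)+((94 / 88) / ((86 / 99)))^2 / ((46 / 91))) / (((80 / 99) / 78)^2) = 9801003802503771 / 217738240000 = 45012.78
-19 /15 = -1.27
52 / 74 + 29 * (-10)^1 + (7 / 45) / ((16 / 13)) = -7703513 / 26640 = -289.17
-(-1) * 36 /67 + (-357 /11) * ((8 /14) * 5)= -67944 /737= -92.19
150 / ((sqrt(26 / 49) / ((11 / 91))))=825*sqrt(26) / 169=24.89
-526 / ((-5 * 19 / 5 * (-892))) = -263 / 8474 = -0.03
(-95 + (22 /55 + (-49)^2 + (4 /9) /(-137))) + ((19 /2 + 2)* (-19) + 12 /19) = 489279533 /234270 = 2088.53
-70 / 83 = -0.84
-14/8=-1.75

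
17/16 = 1.06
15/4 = 3.75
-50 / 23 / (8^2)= -25 / 736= -0.03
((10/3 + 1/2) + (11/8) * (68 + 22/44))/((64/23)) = 108215/3072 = 35.23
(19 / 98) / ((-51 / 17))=-0.06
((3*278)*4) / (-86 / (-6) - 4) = 10008 / 31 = 322.84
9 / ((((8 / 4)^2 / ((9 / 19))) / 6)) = 243 / 38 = 6.39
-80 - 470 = -550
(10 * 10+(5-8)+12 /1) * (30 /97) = 3270 /97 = 33.71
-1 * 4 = -4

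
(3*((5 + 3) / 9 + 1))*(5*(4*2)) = 680 / 3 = 226.67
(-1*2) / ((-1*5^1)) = 2 / 5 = 0.40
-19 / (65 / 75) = -285 / 13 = -21.92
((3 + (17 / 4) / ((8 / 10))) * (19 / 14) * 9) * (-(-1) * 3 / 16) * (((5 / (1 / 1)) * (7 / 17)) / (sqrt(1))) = 341145 / 8704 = 39.19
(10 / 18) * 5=25 / 9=2.78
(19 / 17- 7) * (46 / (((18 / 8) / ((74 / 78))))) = -680800 / 5967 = -114.09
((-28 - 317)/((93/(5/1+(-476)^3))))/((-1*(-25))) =2480553933/155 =16003573.76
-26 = -26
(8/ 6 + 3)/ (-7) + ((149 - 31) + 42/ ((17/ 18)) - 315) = -54674/ 357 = -153.15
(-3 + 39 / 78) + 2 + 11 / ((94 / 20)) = 173 / 94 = 1.84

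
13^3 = 2197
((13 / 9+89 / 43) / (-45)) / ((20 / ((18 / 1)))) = -136 / 1935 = -0.07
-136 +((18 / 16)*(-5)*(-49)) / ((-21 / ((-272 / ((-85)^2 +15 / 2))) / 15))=-372028 / 2893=-128.60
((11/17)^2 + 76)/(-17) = -22085/4913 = -4.50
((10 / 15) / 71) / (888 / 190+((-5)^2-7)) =95 / 229401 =0.00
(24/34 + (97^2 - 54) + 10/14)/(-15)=-371138/595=-623.76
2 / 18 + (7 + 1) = 73 / 9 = 8.11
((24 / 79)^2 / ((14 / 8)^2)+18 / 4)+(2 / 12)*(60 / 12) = 4920592 / 917427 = 5.36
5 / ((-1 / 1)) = -5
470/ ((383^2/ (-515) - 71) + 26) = -121025/ 84932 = -1.42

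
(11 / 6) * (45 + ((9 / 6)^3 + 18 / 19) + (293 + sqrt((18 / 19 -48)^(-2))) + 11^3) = 1250630249 / 407664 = 3067.80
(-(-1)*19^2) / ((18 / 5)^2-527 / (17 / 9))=-9025 / 6651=-1.36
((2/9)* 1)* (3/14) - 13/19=-254/399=-0.64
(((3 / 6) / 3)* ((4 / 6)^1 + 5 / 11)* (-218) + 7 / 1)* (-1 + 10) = -3340 / 11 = -303.64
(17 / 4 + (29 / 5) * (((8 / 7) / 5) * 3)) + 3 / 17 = 100003 / 11900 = 8.40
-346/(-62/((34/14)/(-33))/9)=-8823/2387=-3.70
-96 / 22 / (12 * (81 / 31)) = -124 / 891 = -0.14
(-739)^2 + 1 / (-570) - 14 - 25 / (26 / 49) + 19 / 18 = 12138934661 / 22230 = 546060.94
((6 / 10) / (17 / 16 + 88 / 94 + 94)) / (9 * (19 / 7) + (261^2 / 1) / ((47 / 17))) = 8836 / 34868407695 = 0.00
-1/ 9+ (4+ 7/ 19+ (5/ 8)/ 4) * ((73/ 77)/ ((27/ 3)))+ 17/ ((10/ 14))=7272853/ 300960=24.17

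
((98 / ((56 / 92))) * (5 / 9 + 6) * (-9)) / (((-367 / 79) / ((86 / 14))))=4609729 / 367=12560.57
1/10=0.10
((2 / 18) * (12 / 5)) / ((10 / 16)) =0.43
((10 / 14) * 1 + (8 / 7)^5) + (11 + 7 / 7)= 246457 / 16807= 14.66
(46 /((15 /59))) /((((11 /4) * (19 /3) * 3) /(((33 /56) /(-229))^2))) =44781 /1952902840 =0.00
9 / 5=1.80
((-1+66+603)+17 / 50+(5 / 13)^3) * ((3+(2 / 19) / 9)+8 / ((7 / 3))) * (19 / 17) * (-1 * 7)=-43540075607 / 1292850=-33677.59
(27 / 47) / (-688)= -27 / 32336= -0.00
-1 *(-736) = 736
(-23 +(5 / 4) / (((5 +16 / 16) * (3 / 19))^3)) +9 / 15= -2441261 / 116640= -20.93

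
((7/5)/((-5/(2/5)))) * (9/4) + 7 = 1687/250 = 6.75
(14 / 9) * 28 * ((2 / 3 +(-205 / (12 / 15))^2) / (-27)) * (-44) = 4660844.64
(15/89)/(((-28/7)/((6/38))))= -45/6764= -0.01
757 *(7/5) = 5299/5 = 1059.80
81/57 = 27/19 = 1.42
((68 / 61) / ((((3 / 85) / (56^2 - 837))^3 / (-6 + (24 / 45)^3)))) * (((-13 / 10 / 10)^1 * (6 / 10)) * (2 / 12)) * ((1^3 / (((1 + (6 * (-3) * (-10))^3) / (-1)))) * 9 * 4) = -520821725354656406252 / 3601989617625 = -144592789.16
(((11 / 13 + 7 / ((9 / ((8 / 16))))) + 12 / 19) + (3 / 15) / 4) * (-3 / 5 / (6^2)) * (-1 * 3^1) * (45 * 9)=38.81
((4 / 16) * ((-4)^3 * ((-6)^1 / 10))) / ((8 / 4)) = 24 / 5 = 4.80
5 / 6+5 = 5.83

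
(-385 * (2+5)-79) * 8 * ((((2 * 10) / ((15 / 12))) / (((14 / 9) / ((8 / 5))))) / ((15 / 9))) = -38347776 / 175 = -219130.15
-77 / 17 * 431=-33187 / 17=-1952.18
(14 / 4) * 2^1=7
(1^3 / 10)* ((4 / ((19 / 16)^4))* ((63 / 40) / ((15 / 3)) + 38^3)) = 179805601792 / 16290125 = 11037.71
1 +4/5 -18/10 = 0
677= 677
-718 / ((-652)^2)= -359 / 212552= -0.00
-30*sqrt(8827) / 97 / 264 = -5*sqrt(8827) / 4268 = -0.11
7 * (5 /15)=7 /3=2.33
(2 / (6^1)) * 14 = 14 / 3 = 4.67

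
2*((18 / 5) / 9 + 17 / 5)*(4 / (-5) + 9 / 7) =646 / 175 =3.69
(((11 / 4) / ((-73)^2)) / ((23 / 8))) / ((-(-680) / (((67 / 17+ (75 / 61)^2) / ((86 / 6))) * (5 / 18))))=948563 / 34005626073534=0.00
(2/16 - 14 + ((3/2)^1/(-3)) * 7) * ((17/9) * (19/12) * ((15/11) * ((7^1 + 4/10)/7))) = -74.91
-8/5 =-1.60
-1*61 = -61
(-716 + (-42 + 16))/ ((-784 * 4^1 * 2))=53/ 448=0.12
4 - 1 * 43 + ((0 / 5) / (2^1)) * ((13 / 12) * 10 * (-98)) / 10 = -39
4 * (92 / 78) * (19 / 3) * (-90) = -34960 / 13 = -2689.23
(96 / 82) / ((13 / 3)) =144 / 533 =0.27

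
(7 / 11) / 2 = 7 / 22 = 0.32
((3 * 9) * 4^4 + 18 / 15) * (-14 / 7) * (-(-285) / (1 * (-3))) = 1313508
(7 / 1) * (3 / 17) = 21 / 17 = 1.24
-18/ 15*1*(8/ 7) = -48/ 35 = -1.37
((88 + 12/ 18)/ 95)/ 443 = 0.00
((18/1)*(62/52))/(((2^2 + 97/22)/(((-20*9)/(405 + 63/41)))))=-251658/222703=-1.13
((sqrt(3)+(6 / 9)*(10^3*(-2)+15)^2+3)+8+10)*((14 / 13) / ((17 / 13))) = 14*sqrt(3) / 17+110327182 / 51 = 2163279.50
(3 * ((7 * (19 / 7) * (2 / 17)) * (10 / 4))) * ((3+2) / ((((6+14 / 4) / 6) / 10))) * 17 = 9000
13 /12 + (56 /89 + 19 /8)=4.09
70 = 70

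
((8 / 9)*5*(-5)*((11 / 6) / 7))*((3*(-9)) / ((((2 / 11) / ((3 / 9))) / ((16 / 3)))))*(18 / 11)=17600 / 7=2514.29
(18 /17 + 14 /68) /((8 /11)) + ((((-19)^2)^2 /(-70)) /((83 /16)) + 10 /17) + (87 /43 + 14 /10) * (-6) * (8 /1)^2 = -56778440101 /33976880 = -1671.09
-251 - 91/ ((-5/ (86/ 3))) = 4061/ 15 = 270.73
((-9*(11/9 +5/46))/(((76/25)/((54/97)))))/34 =-19575/303416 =-0.06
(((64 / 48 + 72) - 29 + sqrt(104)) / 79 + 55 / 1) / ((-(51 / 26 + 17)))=-2.94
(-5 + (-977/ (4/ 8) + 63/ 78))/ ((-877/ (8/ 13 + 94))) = 31311495/ 148213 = 211.26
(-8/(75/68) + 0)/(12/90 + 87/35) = -3808/1375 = -2.77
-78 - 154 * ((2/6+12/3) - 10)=2384/3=794.67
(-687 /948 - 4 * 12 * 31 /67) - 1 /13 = -6333335 /275236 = -23.01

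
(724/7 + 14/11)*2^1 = 16124/77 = 209.40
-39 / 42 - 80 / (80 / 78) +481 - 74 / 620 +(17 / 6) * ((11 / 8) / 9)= 188605871 / 468720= 402.38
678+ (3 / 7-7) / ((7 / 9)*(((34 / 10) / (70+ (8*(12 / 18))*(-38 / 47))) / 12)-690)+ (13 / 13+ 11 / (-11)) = 5459565683382 / 8052343649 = 678.01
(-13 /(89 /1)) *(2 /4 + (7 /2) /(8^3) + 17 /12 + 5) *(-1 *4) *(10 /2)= 1382485 /68352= 20.23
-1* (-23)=23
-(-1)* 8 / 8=1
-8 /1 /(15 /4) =-32 /15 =-2.13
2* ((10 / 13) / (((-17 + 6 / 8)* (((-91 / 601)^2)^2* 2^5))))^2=15.84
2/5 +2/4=9/10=0.90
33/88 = 3/8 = 0.38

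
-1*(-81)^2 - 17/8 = -52505/8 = -6563.12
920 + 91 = 1011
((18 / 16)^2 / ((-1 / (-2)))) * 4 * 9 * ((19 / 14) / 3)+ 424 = 52105 / 112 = 465.22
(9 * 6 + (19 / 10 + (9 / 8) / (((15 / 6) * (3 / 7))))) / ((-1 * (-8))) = 7.12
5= 5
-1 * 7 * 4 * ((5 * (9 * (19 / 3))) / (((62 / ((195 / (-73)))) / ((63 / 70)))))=700245 / 2263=309.43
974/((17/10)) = 9740/17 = 572.94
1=1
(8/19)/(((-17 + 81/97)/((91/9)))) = -1261/4788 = -0.26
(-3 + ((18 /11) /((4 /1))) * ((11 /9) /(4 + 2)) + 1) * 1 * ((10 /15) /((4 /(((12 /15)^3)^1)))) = -184 /1125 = -0.16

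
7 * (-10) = -70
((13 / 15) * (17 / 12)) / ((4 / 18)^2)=1989 / 80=24.86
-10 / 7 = -1.43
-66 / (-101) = 66 / 101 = 0.65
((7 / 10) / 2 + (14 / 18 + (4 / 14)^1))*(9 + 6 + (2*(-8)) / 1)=-1781 / 1260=-1.41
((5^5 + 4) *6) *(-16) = -300384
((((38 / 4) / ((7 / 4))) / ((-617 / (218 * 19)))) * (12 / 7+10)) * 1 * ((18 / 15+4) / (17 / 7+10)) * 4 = -714.44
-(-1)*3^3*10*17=4590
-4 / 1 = -4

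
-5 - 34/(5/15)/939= -1599/313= -5.11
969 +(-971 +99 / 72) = -5 / 8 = -0.62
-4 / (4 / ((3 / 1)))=-3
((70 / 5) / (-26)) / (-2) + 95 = 2477 / 26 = 95.27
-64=-64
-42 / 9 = -14 / 3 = -4.67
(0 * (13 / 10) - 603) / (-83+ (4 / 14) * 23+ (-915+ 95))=4221 / 6275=0.67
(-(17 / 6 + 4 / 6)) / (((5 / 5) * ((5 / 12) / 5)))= -42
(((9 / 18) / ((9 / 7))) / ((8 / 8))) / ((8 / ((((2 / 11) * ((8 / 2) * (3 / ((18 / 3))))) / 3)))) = 0.01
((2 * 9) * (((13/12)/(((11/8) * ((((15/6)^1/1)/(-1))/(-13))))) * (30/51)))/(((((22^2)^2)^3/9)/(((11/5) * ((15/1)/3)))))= 4563/13658440295489792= 0.00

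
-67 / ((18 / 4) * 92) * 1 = -0.16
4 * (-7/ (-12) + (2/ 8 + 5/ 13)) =190/ 39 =4.87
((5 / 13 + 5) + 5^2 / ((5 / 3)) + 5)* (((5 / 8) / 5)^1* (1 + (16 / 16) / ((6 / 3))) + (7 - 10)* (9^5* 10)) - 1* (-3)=-4676679993 / 104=-44968076.86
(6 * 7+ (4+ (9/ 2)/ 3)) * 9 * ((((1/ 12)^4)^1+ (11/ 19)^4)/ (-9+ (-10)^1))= -1518630485/ 600519168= -2.53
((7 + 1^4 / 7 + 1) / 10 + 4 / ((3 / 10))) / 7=2.02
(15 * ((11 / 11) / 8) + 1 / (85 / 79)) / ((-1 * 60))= -1907 / 40800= -0.05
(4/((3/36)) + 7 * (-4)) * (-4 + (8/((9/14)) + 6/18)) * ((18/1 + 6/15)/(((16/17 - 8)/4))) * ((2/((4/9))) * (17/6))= -1050226/45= -23338.36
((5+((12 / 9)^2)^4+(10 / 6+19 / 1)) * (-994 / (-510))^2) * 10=23113620166 / 17065161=1354.43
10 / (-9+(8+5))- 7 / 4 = 3 / 4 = 0.75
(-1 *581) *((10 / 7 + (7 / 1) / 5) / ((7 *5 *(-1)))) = 8217 / 175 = 46.95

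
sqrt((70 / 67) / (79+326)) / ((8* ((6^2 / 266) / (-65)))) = -8645* sqrt(938) / 86832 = -3.05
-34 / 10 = -17 / 5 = -3.40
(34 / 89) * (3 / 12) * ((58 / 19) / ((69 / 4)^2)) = 7888 / 8050851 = 0.00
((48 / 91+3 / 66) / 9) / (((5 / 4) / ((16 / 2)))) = 18352 / 45045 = 0.41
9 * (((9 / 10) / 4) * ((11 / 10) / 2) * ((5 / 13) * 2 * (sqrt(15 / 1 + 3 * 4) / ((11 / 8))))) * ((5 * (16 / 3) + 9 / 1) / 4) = 8667 * sqrt(3) / 520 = 28.87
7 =7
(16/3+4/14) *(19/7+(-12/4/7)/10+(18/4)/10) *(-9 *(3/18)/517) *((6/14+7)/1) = -335179/886655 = -0.38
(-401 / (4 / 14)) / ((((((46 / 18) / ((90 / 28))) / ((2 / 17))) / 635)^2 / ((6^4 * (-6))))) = 103116491024670000 / 1070167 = 96355513695.22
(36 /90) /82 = 1 /205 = 0.00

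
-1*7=-7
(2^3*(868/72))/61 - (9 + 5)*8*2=-122108/549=-222.42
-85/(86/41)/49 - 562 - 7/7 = -2375967/4214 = -563.83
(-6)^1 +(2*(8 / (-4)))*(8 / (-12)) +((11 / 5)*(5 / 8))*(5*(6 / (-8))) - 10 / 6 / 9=-7495 / 864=-8.67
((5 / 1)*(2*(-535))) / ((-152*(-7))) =-2675 / 532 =-5.03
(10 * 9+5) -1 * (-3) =98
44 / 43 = 1.02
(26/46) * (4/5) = 52/115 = 0.45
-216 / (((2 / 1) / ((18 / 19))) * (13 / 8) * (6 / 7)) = -18144 / 247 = -73.46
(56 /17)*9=504 /17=29.65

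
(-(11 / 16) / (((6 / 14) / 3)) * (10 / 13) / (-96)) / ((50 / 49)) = 3773 / 99840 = 0.04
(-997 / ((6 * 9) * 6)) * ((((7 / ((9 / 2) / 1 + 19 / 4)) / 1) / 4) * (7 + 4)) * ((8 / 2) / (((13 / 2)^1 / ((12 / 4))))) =-153538 / 12987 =-11.82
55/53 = 1.04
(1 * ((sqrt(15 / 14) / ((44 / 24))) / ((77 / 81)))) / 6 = 81 * sqrt(210) / 11858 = 0.10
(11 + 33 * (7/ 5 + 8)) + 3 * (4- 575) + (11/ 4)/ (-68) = -1892903/ 1360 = -1391.84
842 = 842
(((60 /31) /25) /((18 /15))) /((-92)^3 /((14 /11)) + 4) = -7 /66382718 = -0.00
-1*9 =-9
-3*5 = -15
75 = 75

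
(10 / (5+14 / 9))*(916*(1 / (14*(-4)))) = -10305 / 413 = -24.95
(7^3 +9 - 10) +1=343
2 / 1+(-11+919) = 910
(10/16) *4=5/2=2.50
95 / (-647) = -95 / 647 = -0.15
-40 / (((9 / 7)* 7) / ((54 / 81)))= -80 / 27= -2.96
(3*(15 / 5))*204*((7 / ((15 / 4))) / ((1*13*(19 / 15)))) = 51408 / 247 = 208.13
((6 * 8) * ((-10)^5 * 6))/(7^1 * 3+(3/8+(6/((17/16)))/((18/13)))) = -2350080000/2077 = -1131478.09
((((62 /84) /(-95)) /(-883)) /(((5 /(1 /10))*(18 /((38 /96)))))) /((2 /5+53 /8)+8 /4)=31 /72295448400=0.00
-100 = -100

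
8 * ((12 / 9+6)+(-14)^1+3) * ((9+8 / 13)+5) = -16720 / 39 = -428.72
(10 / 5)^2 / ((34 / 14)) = 28 / 17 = 1.65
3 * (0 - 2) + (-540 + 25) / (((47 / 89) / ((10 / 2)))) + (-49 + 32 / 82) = -9501408 / 1927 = -4930.67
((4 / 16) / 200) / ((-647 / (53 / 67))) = -53 / 34679200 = -0.00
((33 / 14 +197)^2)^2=60679130081761 / 38416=1579527542.74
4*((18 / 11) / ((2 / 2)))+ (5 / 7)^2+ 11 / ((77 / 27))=5882 / 539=10.91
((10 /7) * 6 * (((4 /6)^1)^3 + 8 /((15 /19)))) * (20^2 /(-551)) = -2252800 /34713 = -64.90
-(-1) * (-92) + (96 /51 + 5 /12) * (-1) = -19237 /204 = -94.30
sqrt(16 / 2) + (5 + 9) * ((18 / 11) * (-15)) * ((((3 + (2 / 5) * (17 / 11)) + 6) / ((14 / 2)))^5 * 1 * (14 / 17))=-8948126422148184 / 6456232619375 + 2 * sqrt(2)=-1383.14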